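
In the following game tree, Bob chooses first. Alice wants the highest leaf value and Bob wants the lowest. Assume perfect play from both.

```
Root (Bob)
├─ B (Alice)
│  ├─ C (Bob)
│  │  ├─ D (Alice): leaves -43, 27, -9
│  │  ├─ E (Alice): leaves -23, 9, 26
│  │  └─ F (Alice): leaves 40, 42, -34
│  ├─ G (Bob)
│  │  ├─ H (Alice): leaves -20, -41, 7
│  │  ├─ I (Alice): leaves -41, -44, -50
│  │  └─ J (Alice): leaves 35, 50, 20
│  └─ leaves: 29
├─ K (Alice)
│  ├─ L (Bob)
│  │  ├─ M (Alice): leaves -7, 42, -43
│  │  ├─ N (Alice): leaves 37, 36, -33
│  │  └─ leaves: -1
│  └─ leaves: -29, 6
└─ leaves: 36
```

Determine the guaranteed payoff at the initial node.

D (Alice): max(-43, 27, -9) = 27
E (Alice): max(-23, 9, 26) = 26
F (Alice): max(40, 42, -34) = 42
C (Bob): min(27, 26, 42) = 26
H (Alice): max(-20, -41, 7) = 7
I (Alice): max(-41, -44, -50) = -41
J (Alice): max(35, 50, 20) = 50
G (Bob): min(7, -41, 50) = -41
B (Alice): max(26, -41, 29) = 29
M (Alice): max(-7, 42, -43) = 42
N (Alice): max(37, 36, -33) = 37
L (Bob): min(42, 37, -1) = -1
K (Alice): max(-1, -29, 6) = 6
Root (Bob): min(29, 6, 36) = 6

6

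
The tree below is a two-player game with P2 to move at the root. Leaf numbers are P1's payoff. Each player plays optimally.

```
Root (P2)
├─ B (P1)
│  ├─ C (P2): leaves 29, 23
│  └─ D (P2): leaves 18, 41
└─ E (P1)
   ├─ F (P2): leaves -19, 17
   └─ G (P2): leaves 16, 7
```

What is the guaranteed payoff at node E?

7

F: min(-19, 17) = -19
G: min(16, 7) = 7
E: max(-19, 7) = 7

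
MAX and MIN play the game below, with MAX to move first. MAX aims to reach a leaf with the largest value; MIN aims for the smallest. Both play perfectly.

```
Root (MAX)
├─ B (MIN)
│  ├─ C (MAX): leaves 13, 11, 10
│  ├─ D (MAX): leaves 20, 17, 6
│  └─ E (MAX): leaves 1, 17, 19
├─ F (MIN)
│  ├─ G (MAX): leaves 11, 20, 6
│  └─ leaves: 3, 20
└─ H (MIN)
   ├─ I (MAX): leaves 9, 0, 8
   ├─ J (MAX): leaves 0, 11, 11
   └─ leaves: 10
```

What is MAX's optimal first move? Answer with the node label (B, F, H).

C (MAX): max(13, 11, 10) = 13
D (MAX): max(20, 17, 6) = 20
E (MAX): max(1, 17, 19) = 19
B (MIN): min(13, 20, 19) = 13
G (MAX): max(11, 20, 6) = 20
F (MIN): min(20, 3, 20) = 3
I (MAX): max(9, 0, 8) = 9
J (MAX): max(0, 11, 11) = 11
H (MIN): min(9, 11, 10) = 9
Root (MAX): max(13, 3, 9) = 13
MAX picks the child with the highest value: B (value 13).

B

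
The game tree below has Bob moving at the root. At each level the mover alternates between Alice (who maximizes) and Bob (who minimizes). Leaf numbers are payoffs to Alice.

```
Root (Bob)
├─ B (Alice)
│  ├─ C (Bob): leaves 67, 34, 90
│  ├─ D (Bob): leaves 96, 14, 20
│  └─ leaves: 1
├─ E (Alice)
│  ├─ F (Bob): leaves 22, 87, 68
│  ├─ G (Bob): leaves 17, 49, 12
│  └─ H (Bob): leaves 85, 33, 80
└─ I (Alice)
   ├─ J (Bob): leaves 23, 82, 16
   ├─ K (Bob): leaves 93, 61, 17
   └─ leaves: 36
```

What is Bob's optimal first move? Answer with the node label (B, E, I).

E

C (Bob): min(67, 34, 90) = 34
D (Bob): min(96, 14, 20) = 14
B (Alice): max(34, 14, 1) = 34
F (Bob): min(22, 87, 68) = 22
G (Bob): min(17, 49, 12) = 12
H (Bob): min(85, 33, 80) = 33
E (Alice): max(22, 12, 33) = 33
J (Bob): min(23, 82, 16) = 16
K (Bob): min(93, 61, 17) = 17
I (Alice): max(16, 17, 36) = 36
Root (Bob): min(34, 33, 36) = 33
Bob picks the child with the lowest value: E (value 33).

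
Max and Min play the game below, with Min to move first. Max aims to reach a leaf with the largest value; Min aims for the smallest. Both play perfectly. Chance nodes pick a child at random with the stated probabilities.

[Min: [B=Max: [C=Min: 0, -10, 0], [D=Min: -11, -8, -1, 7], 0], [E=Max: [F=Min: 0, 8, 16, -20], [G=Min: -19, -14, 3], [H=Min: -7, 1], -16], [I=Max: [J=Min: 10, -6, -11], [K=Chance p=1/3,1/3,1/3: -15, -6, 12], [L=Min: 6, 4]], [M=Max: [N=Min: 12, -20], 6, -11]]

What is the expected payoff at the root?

C (Min): min(0, -10, 0) = -10
D (Min): min(-11, -8, -1, 7) = -11
B (Max): max(-10, -11, 0) = 0
F (Min): min(0, 8, 16, -20) = -20
G (Min): min(-19, -14, 3) = -19
H (Min): min(-7, 1) = -7
E (Max): max(-20, -19, -7, -16) = -7
J (Min): min(10, -6, -11) = -11
K (Chance): 1/3·-15 + 1/3·-6 + 1/3·12 = -3
L (Min): min(6, 4) = 4
I (Max): max(-11, -3, 4) = 4
N (Min): min(12, -20) = -20
M (Max): max(-20, 6, -11) = 6
Root (Min): min(0, -7, 4, 6) = -7

-7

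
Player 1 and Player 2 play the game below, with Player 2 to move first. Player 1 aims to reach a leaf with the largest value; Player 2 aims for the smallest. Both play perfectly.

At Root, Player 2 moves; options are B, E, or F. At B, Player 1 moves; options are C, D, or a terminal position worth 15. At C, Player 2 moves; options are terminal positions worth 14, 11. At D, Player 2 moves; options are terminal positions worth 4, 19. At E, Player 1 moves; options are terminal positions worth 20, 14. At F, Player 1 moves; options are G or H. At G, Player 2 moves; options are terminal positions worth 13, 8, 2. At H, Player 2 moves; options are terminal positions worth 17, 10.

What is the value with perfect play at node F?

10

G: min(13, 8, 2) = 2
H: min(17, 10) = 10
F: max(2, 10) = 10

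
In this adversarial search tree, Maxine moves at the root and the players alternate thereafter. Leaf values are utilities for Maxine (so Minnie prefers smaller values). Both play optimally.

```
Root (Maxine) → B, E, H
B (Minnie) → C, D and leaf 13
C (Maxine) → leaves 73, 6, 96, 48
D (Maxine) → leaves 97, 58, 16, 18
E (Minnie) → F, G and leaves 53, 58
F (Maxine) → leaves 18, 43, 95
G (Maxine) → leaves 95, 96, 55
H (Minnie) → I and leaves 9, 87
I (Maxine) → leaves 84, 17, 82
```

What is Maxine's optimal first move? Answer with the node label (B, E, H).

C (Maxine): max(73, 6, 96, 48) = 96
D (Maxine): max(97, 58, 16, 18) = 97
B (Minnie): min(96, 97, 13) = 13
F (Maxine): max(18, 43, 95) = 95
G (Maxine): max(95, 96, 55) = 96
E (Minnie): min(95, 96, 53, 58) = 53
I (Maxine): max(84, 17, 82) = 84
H (Minnie): min(84, 9, 87) = 9
Root (Maxine): max(13, 53, 9) = 53
Maxine picks the child with the highest value: E (value 53).

E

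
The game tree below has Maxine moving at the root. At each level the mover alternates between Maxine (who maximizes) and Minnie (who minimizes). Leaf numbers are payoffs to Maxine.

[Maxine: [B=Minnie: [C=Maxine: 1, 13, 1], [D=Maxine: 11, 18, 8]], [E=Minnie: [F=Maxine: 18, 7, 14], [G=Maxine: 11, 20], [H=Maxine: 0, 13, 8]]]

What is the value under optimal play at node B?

13

C: max(1, 13, 1) = 13
D: max(11, 18, 8) = 18
B: min(13, 18) = 13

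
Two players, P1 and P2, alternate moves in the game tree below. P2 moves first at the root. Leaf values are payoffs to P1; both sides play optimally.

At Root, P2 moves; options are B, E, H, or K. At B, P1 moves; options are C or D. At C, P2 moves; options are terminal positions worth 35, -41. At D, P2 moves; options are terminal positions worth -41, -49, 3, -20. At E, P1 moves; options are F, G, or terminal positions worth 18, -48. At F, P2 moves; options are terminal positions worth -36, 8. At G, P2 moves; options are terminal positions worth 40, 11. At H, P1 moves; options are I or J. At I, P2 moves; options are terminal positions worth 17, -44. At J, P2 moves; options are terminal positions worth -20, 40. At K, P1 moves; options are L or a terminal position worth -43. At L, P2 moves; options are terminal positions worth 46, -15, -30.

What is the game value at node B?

C: min(35, -41) = -41
D: min(-41, -49, 3, -20) = -49
B: max(-41, -49) = -41

-41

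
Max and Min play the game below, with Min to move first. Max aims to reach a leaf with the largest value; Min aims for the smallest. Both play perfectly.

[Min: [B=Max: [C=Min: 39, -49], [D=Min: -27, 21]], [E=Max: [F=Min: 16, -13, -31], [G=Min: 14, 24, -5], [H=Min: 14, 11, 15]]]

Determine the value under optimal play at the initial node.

-27

C (Min): min(39, -49) = -49
D (Min): min(-27, 21) = -27
B (Max): max(-49, -27) = -27
F (Min): min(16, -13, -31) = -31
G (Min): min(14, 24, -5) = -5
H (Min): min(14, 11, 15) = 11
E (Max): max(-31, -5, 11) = 11
Root (Min): min(-27, 11) = -27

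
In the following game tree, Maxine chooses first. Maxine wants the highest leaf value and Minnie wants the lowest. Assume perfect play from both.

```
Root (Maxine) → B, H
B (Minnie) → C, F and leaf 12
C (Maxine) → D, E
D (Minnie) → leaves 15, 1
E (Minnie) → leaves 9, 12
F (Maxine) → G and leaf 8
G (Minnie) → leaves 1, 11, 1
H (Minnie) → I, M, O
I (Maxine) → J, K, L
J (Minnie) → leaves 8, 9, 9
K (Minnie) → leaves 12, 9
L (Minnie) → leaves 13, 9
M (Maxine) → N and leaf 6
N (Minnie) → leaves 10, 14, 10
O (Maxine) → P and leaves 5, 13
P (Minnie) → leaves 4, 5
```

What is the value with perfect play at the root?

9

D (Minnie): min(15, 1) = 1
E (Minnie): min(9, 12) = 9
C (Maxine): max(1, 9) = 9
G (Minnie): min(1, 11, 1) = 1
F (Maxine): max(1, 8) = 8
B (Minnie): min(9, 8, 12) = 8
J (Minnie): min(8, 9, 9) = 8
K (Minnie): min(12, 9) = 9
L (Minnie): min(13, 9) = 9
I (Maxine): max(8, 9, 9) = 9
N (Minnie): min(10, 14, 10) = 10
M (Maxine): max(10, 6) = 10
P (Minnie): min(4, 5) = 4
O (Maxine): max(4, 5, 13) = 13
H (Minnie): min(9, 10, 13) = 9
Root (Maxine): max(8, 9) = 9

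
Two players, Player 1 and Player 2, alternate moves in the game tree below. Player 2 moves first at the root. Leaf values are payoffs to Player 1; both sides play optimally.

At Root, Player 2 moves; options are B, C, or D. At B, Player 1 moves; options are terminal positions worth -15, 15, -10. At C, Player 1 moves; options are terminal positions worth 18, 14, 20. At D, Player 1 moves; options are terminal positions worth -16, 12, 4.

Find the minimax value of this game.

12

B (Player 1): max(-15, 15, -10) = 15
C (Player 1): max(18, 14, 20) = 20
D (Player 1): max(-16, 12, 4) = 12
Root (Player 2): min(15, 20, 12) = 12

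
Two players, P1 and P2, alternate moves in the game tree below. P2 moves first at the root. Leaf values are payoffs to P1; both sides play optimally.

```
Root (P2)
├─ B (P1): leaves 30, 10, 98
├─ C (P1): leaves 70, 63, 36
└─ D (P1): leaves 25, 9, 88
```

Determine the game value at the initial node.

B (P1): max(30, 10, 98) = 98
C (P1): max(70, 63, 36) = 70
D (P1): max(25, 9, 88) = 88
Root (P2): min(98, 70, 88) = 70

70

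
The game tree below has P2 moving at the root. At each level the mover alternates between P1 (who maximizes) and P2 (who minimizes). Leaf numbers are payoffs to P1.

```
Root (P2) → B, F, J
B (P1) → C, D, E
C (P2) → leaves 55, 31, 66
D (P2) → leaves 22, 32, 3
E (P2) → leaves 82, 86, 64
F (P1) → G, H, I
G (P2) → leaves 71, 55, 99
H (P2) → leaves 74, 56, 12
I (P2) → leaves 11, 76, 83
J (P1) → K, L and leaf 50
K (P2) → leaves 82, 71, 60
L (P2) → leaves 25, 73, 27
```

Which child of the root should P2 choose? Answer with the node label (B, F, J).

C (P2): min(55, 31, 66) = 31
D (P2): min(22, 32, 3) = 3
E (P2): min(82, 86, 64) = 64
B (P1): max(31, 3, 64) = 64
G (P2): min(71, 55, 99) = 55
H (P2): min(74, 56, 12) = 12
I (P2): min(11, 76, 83) = 11
F (P1): max(55, 12, 11) = 55
K (P2): min(82, 71, 60) = 60
L (P2): min(25, 73, 27) = 25
J (P1): max(60, 25, 50) = 60
Root (P2): min(64, 55, 60) = 55
P2 picks the child with the lowest value: F (value 55).

F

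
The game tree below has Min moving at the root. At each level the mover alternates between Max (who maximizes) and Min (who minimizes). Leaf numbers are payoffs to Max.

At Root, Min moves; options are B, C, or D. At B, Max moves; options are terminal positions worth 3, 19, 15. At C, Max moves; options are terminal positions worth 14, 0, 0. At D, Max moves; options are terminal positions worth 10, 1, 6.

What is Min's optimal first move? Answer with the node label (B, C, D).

D

B (Max): max(3, 19, 15) = 19
C (Max): max(14, 0, 0) = 14
D (Max): max(10, 1, 6) = 10
Root (Min): min(19, 14, 10) = 10
Min picks the child with the lowest value: D (value 10).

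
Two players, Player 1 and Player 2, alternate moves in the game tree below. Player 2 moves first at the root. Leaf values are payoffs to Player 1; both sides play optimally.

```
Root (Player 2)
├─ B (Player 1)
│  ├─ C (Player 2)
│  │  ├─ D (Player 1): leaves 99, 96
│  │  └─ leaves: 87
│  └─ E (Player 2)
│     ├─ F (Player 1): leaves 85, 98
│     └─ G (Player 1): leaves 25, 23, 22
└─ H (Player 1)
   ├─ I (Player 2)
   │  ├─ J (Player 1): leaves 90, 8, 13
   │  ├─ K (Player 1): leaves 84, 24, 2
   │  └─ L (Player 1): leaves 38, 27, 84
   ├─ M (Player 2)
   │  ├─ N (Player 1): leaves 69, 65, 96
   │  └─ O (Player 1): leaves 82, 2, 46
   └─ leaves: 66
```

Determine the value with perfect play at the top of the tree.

84

D (Player 1): max(99, 96) = 99
C (Player 2): min(99, 87) = 87
F (Player 1): max(85, 98) = 98
G (Player 1): max(25, 23, 22) = 25
E (Player 2): min(98, 25) = 25
B (Player 1): max(87, 25) = 87
J (Player 1): max(90, 8, 13) = 90
K (Player 1): max(84, 24, 2) = 84
L (Player 1): max(38, 27, 84) = 84
I (Player 2): min(90, 84, 84) = 84
N (Player 1): max(69, 65, 96) = 96
O (Player 1): max(82, 2, 46) = 82
M (Player 2): min(96, 82) = 82
H (Player 1): max(84, 82, 66) = 84
Root (Player 2): min(87, 84) = 84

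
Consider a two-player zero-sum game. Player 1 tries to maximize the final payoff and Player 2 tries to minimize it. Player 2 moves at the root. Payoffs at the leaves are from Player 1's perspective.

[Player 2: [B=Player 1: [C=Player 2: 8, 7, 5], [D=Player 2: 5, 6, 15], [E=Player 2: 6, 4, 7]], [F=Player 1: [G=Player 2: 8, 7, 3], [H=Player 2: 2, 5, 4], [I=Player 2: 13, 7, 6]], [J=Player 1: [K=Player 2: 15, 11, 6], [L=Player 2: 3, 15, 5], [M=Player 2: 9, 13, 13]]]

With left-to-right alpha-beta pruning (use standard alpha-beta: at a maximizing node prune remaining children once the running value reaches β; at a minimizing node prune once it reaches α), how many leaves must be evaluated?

16

C [α=-∞,β=+∞]: v=5
D [α=5,β=+∞]: v=5 after child 1 ≤ α → α-cutoff, skip 2
E [α=5,β=+∞]: v=4 after child 2 ≤ α → α-cutoff, skip 1
B [α=-∞,β=+∞]: v=5
G [α=-∞,β=5]: v=3
H [α=3,β=5]: v=2 after child 1 ≤ α → α-cutoff, skip 2
I [α=3,β=5]: v=6
F [α=-∞,β=5]: v=6
K [α=-∞,β=5]: v=6
J [α=-∞,β=5]: v=6 after child 1 ≥ β → β-cutoff, skip 2
Root [α=-∞,β=+∞]: v=5
Leaves evaluated: 16 of 27.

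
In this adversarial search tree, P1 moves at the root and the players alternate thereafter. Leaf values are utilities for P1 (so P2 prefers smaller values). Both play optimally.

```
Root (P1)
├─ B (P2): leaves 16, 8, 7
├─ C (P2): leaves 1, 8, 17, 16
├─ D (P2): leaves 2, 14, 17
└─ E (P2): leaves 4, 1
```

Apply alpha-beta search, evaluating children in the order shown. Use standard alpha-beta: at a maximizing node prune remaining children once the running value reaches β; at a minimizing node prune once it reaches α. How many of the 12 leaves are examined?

B [α=-∞,β=+∞]: v=7
C [α=7,β=+∞]: v=1 after child 1 ≤ α → α-cutoff, skip 3
D [α=7,β=+∞]: v=2 after child 1 ≤ α → α-cutoff, skip 2
E [α=7,β=+∞]: v=4 after child 1 ≤ α → α-cutoff, skip 1
Root [α=-∞,β=+∞]: v=7
Leaves evaluated: 6 of 12.

6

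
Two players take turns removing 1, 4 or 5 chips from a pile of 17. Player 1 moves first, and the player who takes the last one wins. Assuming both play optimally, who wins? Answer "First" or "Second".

First

Mark each pile size as W (mover wins) or L (mover loses):
i:   0  1  2  3  4  5  6  7  8  9 10 11 12 13 14 15 16 17
     L  W  L  W  W  W  W  W  L  W  L  W  W  W  W  W  L  W
Position 17 is W, so the first player wins.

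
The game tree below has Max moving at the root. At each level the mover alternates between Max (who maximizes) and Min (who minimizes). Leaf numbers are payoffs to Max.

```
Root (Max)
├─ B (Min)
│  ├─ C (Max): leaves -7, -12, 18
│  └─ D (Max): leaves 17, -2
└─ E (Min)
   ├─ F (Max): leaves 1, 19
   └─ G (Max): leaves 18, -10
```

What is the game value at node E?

18

F: max(1, 19) = 19
G: max(18, -10) = 18
E: min(19, 18) = 18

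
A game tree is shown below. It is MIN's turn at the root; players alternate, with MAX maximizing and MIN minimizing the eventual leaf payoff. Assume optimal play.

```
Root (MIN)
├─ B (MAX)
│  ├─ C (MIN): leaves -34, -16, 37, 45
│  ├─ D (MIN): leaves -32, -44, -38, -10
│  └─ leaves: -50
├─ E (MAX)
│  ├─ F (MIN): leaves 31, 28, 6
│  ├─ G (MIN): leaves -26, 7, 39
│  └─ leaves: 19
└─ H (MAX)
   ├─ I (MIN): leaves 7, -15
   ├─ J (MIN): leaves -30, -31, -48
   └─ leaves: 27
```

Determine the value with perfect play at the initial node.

C (MIN): min(-34, -16, 37, 45) = -34
D (MIN): min(-32, -44, -38, -10) = -44
B (MAX): max(-34, -44, -50) = -34
F (MIN): min(31, 28, 6) = 6
G (MIN): min(-26, 7, 39) = -26
E (MAX): max(6, -26, 19) = 19
I (MIN): min(7, -15) = -15
J (MIN): min(-30, -31, -48) = -48
H (MAX): max(-15, -48, 27) = 27
Root (MIN): min(-34, 19, 27) = -34

-34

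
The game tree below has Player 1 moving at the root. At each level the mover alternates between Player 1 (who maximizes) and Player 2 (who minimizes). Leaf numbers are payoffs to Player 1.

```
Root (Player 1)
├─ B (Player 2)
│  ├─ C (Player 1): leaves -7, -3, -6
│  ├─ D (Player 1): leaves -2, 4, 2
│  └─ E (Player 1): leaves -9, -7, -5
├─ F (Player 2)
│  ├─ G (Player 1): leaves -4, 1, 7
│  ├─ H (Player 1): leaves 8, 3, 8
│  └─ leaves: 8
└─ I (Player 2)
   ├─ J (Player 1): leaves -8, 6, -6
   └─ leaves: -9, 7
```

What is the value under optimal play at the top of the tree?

C (Player 1): max(-7, -3, -6) = -3
D (Player 1): max(-2, 4, 2) = 4
E (Player 1): max(-9, -7, -5) = -5
B (Player 2): min(-3, 4, -5) = -5
G (Player 1): max(-4, 1, 7) = 7
H (Player 1): max(8, 3, 8) = 8
F (Player 2): min(7, 8, 8) = 7
J (Player 1): max(-8, 6, -6) = 6
I (Player 2): min(6, -9, 7) = -9
Root (Player 1): max(-5, 7, -9) = 7

7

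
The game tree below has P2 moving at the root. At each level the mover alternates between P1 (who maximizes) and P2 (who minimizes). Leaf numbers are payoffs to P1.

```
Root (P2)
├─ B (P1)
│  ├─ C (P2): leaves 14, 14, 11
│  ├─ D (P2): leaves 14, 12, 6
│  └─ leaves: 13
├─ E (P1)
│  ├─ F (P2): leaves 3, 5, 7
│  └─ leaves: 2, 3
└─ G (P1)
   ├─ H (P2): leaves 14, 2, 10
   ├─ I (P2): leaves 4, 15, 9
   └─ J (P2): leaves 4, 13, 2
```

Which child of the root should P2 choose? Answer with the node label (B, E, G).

C (P2): min(14, 14, 11) = 11
D (P2): min(14, 12, 6) = 6
B (P1): max(11, 6, 13) = 13
F (P2): min(3, 5, 7) = 3
E (P1): max(3, 2, 3) = 3
H (P2): min(14, 2, 10) = 2
I (P2): min(4, 15, 9) = 4
J (P2): min(4, 13, 2) = 2
G (P1): max(2, 4, 2) = 4
Root (P2): min(13, 3, 4) = 3
P2 picks the child with the lowest value: E (value 3).

E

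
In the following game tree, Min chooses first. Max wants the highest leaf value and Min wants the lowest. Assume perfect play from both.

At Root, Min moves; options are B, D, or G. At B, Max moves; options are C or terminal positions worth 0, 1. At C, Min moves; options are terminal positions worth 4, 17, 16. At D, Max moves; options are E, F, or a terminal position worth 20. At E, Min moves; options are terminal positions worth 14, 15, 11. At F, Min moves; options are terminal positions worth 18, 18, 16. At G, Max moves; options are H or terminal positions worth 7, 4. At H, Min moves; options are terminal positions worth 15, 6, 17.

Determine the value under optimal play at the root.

4

C (Min): min(4, 17, 16) = 4
B (Max): max(4, 0, 1) = 4
E (Min): min(14, 15, 11) = 11
F (Min): min(18, 18, 16) = 16
D (Max): max(11, 16, 20) = 20
H (Min): min(15, 6, 17) = 6
G (Max): max(6, 7, 4) = 7
Root (Min): min(4, 20, 7) = 4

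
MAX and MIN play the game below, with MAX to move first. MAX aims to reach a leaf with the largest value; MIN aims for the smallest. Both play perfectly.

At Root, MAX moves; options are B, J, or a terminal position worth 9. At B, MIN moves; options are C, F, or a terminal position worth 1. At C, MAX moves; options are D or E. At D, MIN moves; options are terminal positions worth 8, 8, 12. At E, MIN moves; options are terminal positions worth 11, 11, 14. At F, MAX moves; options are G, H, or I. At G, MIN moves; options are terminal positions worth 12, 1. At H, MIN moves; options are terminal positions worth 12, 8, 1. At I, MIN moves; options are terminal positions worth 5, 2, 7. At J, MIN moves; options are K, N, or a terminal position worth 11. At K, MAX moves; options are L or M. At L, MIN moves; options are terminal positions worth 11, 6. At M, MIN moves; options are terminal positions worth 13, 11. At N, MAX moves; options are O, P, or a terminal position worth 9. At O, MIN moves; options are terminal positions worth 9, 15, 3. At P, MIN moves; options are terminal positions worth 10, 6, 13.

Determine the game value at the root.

D (MIN): min(8, 8, 12) = 8
E (MIN): min(11, 11, 14) = 11
C (MAX): max(8, 11) = 11
G (MIN): min(12, 1) = 1
H (MIN): min(12, 8, 1) = 1
I (MIN): min(5, 2, 7) = 2
F (MAX): max(1, 1, 2) = 2
B (MIN): min(11, 2, 1) = 1
L (MIN): min(11, 6) = 6
M (MIN): min(13, 11) = 11
K (MAX): max(6, 11) = 11
O (MIN): min(9, 15, 3) = 3
P (MIN): min(10, 6, 13) = 6
N (MAX): max(3, 6, 9) = 9
J (MIN): min(11, 9, 11) = 9
Root (MAX): max(1, 9, 9) = 9

9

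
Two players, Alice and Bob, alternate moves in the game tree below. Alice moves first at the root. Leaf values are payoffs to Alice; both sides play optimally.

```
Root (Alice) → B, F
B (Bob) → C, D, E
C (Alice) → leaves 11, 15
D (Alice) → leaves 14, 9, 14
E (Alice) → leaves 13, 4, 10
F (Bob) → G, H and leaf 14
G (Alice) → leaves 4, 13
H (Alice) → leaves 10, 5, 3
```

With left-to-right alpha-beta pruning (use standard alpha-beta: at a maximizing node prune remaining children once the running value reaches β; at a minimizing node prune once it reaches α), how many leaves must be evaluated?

10

C [α=-∞,β=+∞]: v=15
D [α=-∞,β=15]: v=14
E [α=-∞,β=14]: v=13
B [α=-∞,β=+∞]: v=13
G [α=13,β=+∞]: v=13
F [α=13,β=+∞]: v=13 after child 1 ≤ α → α-cutoff, skip 2
Root [α=-∞,β=+∞]: v=13
Leaves evaluated: 10 of 14.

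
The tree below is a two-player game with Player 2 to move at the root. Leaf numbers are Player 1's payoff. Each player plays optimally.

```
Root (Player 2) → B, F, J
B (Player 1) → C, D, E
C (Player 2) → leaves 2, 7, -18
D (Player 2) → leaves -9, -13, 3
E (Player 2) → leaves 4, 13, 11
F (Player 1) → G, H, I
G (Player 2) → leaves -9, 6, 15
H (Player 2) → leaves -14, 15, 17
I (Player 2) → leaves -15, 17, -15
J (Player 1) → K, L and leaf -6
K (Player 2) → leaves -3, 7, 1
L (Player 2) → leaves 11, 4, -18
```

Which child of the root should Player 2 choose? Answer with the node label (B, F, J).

C (Player 2): min(2, 7, -18) = -18
D (Player 2): min(-9, -13, 3) = -13
E (Player 2): min(4, 13, 11) = 4
B (Player 1): max(-18, -13, 4) = 4
G (Player 2): min(-9, 6, 15) = -9
H (Player 2): min(-14, 15, 17) = -14
I (Player 2): min(-15, 17, -15) = -15
F (Player 1): max(-9, -14, -15) = -9
K (Player 2): min(-3, 7, 1) = -3
L (Player 2): min(11, 4, -18) = -18
J (Player 1): max(-3, -18, -6) = -3
Root (Player 2): min(4, -9, -3) = -9
Player 2 picks the child with the lowest value: F (value -9).

F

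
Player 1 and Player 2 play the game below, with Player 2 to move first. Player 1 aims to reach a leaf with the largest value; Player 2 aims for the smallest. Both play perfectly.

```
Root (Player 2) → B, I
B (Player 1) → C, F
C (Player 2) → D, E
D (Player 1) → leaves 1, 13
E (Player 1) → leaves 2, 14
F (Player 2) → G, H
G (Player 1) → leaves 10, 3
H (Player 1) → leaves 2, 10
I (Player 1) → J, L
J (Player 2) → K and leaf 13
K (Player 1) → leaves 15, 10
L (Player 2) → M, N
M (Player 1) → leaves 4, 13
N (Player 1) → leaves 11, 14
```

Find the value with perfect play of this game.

D (Player 1): max(1, 13) = 13
E (Player 1): max(2, 14) = 14
C (Player 2): min(13, 14) = 13
G (Player 1): max(10, 3) = 10
H (Player 1): max(2, 10) = 10
F (Player 2): min(10, 10) = 10
B (Player 1): max(13, 10) = 13
K (Player 1): max(15, 10) = 15
J (Player 2): min(15, 13) = 13
M (Player 1): max(4, 13) = 13
N (Player 1): max(11, 14) = 14
L (Player 2): min(13, 14) = 13
I (Player 1): max(13, 13) = 13
Root (Player 2): min(13, 13) = 13

13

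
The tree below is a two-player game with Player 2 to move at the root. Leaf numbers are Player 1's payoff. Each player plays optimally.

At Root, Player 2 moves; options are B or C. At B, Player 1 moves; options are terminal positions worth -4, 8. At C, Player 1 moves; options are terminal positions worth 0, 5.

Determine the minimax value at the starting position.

5

B (Player 1): max(-4, 8) = 8
C (Player 1): max(0, 5) = 5
Root (Player 2): min(8, 5) = 5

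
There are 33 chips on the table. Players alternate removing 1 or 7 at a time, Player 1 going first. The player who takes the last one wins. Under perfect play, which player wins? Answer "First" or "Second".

Mark each pile size as W (mover wins) or L (mover loses):
i:   0  1  2  3  4  5  6  7  8  9 10 11 12 13 14 15 16 17 18 19 20 21 22 23 24 25 26 27 28 29 30 31 32 33
     L  W  L  W  L  W  L  W  L  W  L  W  L  W  L  W  L  W  L  W  L  W  L  W  L  W  L  W  L  W  L  W  L  W
Position 33 is W, so the first player wins.

First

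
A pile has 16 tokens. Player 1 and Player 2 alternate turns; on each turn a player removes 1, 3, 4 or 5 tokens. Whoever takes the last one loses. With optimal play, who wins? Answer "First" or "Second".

Compute winning (W) and losing (L) positions by backward induction:
i:   0  1  2  3  4  5  6  7  8  9 10 11 12 13 14 15 16
     W  L  W  L  W  W  W  W  W  L  W  L  W  W  W  W  W
Position 16 is W, so the first player wins.

First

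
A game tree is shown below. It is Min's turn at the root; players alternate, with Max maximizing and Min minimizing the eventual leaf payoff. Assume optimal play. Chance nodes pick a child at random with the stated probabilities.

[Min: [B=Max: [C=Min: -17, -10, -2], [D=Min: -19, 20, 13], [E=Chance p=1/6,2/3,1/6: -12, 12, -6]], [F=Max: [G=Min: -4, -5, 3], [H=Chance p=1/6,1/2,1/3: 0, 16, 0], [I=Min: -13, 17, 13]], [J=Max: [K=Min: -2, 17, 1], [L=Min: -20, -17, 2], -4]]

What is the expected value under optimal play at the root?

C (Min): min(-17, -10, -2) = -17
D (Min): min(-19, 20, 13) = -19
E (Chance): 1/6·-12 + 2/3·12 + 1/6·-6 = 5
B (Max): max(-17, -19, 5) = 5
G (Min): min(-4, -5, 3) = -5
H (Chance): 1/6·0 + 1/2·16 + 1/3·0 = 8
I (Min): min(-13, 17, 13) = -13
F (Max): max(-5, 8, -13) = 8
K (Min): min(-2, 17, 1) = -2
L (Min): min(-20, -17, 2) = -20
J (Max): max(-2, -20, -4) = -2
Root (Min): min(5, 8, -2) = -2

-2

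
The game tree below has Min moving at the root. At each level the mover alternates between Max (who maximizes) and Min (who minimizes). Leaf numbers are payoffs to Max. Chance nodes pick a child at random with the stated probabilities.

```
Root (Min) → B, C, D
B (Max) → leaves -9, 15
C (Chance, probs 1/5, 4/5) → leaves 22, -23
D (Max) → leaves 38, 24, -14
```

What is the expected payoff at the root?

-14

B (Max): max(-9, 15) = 15
C (Chance): 1/5·22 + 4/5·-23 = -14
D (Max): max(38, 24, -14) = 38
Root (Min): min(15, -14, 38) = -14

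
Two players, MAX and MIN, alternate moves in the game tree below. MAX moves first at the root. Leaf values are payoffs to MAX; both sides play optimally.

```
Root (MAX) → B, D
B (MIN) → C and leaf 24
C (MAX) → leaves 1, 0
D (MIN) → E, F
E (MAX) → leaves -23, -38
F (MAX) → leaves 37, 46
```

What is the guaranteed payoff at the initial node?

1

C (MAX): max(1, 0) = 1
B (MIN): min(1, 24) = 1
E (MAX): max(-23, -38) = -23
F (MAX): max(37, 46) = 46
D (MIN): min(-23, 46) = -23
Root (MAX): max(1, -23) = 1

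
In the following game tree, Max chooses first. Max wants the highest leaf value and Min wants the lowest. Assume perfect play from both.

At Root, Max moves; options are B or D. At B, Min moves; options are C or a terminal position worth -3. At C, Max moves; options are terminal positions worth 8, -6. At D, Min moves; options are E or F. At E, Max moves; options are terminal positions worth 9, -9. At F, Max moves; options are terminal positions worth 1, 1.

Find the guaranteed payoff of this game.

C (Max): max(8, -6) = 8
B (Min): min(8, -3) = -3
E (Max): max(9, -9) = 9
F (Max): max(1, 1) = 1
D (Min): min(9, 1) = 1
Root (Max): max(-3, 1) = 1

1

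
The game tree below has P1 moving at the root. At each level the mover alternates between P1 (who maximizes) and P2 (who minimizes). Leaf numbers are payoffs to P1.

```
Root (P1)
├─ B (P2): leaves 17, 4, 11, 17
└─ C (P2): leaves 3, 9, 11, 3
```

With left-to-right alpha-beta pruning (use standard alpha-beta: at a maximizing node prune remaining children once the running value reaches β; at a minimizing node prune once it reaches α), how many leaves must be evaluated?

B [α=-∞,β=+∞]: v=4
C [α=4,β=+∞]: v=3 after child 1 ≤ α → α-cutoff, skip 3
Root [α=-∞,β=+∞]: v=4
Leaves evaluated: 5 of 8.

5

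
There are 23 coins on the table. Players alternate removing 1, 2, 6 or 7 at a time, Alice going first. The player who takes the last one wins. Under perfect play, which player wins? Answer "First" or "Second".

First

W/L table (W = player to move can force a win):
i:   0  1  2  3  4  5  6  7  8  9 10 11 12 13 14 15 16 17 18 19 20 21 22 23
     L  W  W  L  W  W  W  W  L  W  W  L  W  W  W  W  L  W  W  L  W  W  W  W
Position 23 is W, so the first player wins.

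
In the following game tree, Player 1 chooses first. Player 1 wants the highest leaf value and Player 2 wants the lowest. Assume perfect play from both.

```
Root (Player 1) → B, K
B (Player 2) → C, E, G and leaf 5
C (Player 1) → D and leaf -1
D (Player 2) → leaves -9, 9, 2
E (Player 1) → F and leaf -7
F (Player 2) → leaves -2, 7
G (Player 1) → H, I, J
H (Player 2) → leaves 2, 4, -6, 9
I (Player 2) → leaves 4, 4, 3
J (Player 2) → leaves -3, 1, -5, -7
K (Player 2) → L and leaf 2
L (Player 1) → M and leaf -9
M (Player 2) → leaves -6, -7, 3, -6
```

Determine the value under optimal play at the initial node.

-2

D (Player 2): min(-9, 9, 2) = -9
C (Player 1): max(-9, -1) = -1
F (Player 2): min(-2, 7) = -2
E (Player 1): max(-2, -7) = -2
H (Player 2): min(2, 4, -6, 9) = -6
I (Player 2): min(4, 4, 3) = 3
J (Player 2): min(-3, 1, -5, -7) = -7
G (Player 1): max(-6, 3, -7) = 3
B (Player 2): min(-1, -2, 3, 5) = -2
M (Player 2): min(-6, -7, 3, -6) = -7
L (Player 1): max(-7, -9) = -7
K (Player 2): min(-7, 2) = -7
Root (Player 1): max(-2, -7) = -2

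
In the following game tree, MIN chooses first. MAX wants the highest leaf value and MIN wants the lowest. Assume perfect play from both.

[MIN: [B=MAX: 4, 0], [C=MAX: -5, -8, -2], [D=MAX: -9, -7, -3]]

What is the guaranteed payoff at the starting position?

B (MAX): max(4, 0) = 4
C (MAX): max(-5, -8, -2) = -2
D (MAX): max(-9, -7, -3) = -3
Root (MIN): min(4, -2, -3) = -3

-3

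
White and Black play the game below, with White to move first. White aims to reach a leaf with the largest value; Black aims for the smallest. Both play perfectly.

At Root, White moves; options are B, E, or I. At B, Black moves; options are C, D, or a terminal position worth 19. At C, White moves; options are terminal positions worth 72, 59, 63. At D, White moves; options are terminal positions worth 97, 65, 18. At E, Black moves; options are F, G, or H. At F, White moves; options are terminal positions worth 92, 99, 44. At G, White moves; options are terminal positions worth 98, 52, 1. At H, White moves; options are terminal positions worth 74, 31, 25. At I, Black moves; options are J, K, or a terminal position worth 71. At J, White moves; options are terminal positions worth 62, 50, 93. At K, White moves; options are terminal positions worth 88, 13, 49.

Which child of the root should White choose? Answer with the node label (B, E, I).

E

C (White): max(72, 59, 63) = 72
D (White): max(97, 65, 18) = 97
B (Black): min(72, 97, 19) = 19
F (White): max(92, 99, 44) = 99
G (White): max(98, 52, 1) = 98
H (White): max(74, 31, 25) = 74
E (Black): min(99, 98, 74) = 74
J (White): max(62, 50, 93) = 93
K (White): max(88, 13, 49) = 88
I (Black): min(93, 88, 71) = 71
Root (White): max(19, 74, 71) = 74
White picks the child with the highest value: E (value 74).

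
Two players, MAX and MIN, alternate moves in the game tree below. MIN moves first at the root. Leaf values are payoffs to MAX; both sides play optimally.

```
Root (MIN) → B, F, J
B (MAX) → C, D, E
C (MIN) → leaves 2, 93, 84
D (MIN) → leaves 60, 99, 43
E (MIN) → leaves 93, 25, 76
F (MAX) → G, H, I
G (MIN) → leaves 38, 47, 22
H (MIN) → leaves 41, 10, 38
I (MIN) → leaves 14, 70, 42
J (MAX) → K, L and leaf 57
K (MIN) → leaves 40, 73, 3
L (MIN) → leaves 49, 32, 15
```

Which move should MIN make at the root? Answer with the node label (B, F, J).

F

C (MIN): min(2, 93, 84) = 2
D (MIN): min(60, 99, 43) = 43
E (MIN): min(93, 25, 76) = 25
B (MAX): max(2, 43, 25) = 43
G (MIN): min(38, 47, 22) = 22
H (MIN): min(41, 10, 38) = 10
I (MIN): min(14, 70, 42) = 14
F (MAX): max(22, 10, 14) = 22
K (MIN): min(40, 73, 3) = 3
L (MIN): min(49, 32, 15) = 15
J (MAX): max(3, 15, 57) = 57
Root (MIN): min(43, 22, 57) = 22
MIN picks the child with the lowest value: F (value 22).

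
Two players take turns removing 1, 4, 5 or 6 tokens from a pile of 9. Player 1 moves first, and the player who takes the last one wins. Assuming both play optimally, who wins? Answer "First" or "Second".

W/L table (W = player to move can force a win):
i:   0  1  2  3  4  5  6  7  8  9
     L  W  L  W  W  W  W  W  W  L
Position 9 is L, so the second player wins.

Second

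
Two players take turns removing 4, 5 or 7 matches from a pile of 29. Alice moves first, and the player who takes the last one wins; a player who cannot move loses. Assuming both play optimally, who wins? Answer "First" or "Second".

First

i:   0  1  2  3  4  5  6  7  8  9 10 11 12 13 14 15 16 17 18 19 20 21 22 23 24 25 26 27 28 29
     L  L  L  L  W  W  W  W  W  W  W  L  L  L  L  W  W  W  W  W  W  W  L  L  L  L  W  W  W  W
Position 29 is W, so the first player wins.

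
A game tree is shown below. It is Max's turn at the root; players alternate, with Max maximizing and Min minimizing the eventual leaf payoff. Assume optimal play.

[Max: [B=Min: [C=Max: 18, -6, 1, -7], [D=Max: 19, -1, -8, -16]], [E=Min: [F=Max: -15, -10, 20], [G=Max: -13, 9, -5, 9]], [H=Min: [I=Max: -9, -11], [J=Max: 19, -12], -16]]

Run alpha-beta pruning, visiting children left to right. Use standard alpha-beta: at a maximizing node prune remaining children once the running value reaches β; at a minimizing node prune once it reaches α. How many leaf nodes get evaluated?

14

C [α=-∞,β=+∞]: v=18
D [α=-∞,β=18]: v=19 after child 1 ≥ β → β-cutoff, skip 3
B [α=-∞,β=+∞]: v=18
F [α=18,β=+∞]: v=20
G [α=18,β=20]: v=9
E [α=18,β=+∞]: v=9
I [α=18,β=+∞]: v=-9
H [α=18,β=+∞]: v=-9 after child 1 ≤ α → α-cutoff, skip 2
Root [α=-∞,β=+∞]: v=18
Leaves evaluated: 14 of 20.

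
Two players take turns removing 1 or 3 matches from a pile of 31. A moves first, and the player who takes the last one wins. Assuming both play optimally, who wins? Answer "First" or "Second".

First

Positions where the player to move wins (W) vs loses (L):
i:   0  1  2  3  4  5  6  7  8  9 10 11 12 13 14 15 16 17 18 19 20 21 22 23 24 25 26 27 28 29 30 31
     L  W  L  W  L  W  L  W  L  W  L  W  L  W  L  W  L  W  L  W  L  W  L  W  L  W  L  W  L  W  L  W
Position 31 is W, so the first player wins.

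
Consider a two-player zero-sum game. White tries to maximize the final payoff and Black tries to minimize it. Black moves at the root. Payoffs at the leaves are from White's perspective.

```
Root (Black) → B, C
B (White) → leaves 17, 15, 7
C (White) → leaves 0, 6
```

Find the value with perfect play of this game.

B (White): max(17, 15, 7) = 17
C (White): max(0, 6) = 6
Root (Black): min(17, 6) = 6

6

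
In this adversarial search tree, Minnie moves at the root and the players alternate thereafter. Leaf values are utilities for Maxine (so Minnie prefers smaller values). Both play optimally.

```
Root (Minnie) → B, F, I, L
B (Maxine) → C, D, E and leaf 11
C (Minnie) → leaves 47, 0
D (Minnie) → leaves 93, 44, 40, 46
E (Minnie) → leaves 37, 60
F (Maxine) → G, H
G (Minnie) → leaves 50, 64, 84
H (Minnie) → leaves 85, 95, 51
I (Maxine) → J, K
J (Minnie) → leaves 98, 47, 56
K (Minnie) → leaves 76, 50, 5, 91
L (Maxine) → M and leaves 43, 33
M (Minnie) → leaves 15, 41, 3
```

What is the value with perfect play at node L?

M: min(15, 41, 3) = 3
L: max(3, 43, 33) = 43

43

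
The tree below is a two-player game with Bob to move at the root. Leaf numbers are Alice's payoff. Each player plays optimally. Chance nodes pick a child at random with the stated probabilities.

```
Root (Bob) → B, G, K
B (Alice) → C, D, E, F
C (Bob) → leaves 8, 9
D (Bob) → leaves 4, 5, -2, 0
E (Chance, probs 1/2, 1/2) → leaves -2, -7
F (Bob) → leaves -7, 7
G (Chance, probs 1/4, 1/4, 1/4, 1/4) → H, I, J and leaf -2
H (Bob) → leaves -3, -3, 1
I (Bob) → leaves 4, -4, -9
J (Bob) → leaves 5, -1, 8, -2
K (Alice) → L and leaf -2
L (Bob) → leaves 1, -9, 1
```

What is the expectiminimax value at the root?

-4

C (Bob): min(8, 9) = 8
D (Bob): min(4, 5, -2, 0) = -2
E (Chance): 1/2·-2 + 1/2·-7 = -4.5
F (Bob): min(-7, 7) = -7
B (Alice): max(8, -2, -4.5, -7) = 8
H (Bob): min(-3, -3, 1) = -3
I (Bob): min(4, -4, -9) = -9
J (Bob): min(5, -1, 8, -2) = -2
G (Chance): 1/4·-3 + 1/4·-9 + 1/4·-2 + 1/4·-2 = -4
L (Bob): min(1, -9, 1) = -9
K (Alice): max(-9, -2) = -2
Root (Bob): min(8, -4, -2) = -4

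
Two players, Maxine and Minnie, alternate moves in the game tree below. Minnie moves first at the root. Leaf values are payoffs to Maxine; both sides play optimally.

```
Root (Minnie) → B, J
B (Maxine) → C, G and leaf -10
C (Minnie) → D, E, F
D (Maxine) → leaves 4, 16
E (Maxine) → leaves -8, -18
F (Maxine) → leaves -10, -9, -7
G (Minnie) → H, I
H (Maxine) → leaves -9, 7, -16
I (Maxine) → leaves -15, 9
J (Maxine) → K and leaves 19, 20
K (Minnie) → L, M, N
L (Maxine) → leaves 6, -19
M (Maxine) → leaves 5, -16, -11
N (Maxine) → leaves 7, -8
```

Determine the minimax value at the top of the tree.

7

D (Maxine): max(4, 16) = 16
E (Maxine): max(-8, -18) = -8
F (Maxine): max(-10, -9, -7) = -7
C (Minnie): min(16, -8, -7) = -8
H (Maxine): max(-9, 7, -16) = 7
I (Maxine): max(-15, 9) = 9
G (Minnie): min(7, 9) = 7
B (Maxine): max(-8, 7, -10) = 7
L (Maxine): max(6, -19) = 6
M (Maxine): max(5, -16, -11) = 5
N (Maxine): max(7, -8) = 7
K (Minnie): min(6, 5, 7) = 5
J (Maxine): max(5, 19, 20) = 20
Root (Minnie): min(7, 20) = 7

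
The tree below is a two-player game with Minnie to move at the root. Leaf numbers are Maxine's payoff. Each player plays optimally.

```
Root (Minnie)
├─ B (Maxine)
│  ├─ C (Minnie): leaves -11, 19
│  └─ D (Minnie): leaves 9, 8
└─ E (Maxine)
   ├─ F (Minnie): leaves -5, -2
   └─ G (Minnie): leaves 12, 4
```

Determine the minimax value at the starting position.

C (Minnie): min(-11, 19) = -11
D (Minnie): min(9, 8) = 8
B (Maxine): max(-11, 8) = 8
F (Minnie): min(-5, -2) = -5
G (Minnie): min(12, 4) = 4
E (Maxine): max(-5, 4) = 4
Root (Minnie): min(8, 4) = 4

4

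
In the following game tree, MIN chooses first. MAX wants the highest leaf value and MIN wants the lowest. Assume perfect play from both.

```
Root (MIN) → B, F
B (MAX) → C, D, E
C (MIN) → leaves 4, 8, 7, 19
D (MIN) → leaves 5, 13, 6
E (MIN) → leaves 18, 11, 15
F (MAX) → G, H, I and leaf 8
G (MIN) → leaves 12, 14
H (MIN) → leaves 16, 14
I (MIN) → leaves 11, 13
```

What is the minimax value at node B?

11

C: min(4, 8, 7, 19) = 4
D: min(5, 13, 6) = 5
E: min(18, 11, 15) = 11
B: max(4, 5, 11) = 11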